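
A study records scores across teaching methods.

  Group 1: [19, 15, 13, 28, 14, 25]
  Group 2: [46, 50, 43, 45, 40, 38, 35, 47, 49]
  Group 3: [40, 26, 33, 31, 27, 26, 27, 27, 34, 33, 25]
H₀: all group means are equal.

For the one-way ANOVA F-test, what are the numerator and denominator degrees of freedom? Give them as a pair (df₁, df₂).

k = 3 groups, N = 26 total
df = (k−1, N−k) = (3−1, 26−3) = (2, 23)

degrees of freedom = [2, 23]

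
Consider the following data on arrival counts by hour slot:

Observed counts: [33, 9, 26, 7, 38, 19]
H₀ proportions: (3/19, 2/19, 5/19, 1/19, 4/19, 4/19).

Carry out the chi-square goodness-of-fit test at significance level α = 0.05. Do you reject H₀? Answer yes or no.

reject H₀: yes

n = 132; E_i = n·p_i = [20.84, 13.89, 34.74, 6.95, 27.79, 27.79]
χ² = (33−20.84)²/20.84 + (9−13.89)²/13.89 + (26−34.74)²/34.74 + (7−6.95)²/6.95 + (38−27.79)²/27.79 + (19−27.79)²/27.79 = 17.5458
df = 5
p-value (upper-tail) = 0.00357
At α=0.05: p < α → reject H₀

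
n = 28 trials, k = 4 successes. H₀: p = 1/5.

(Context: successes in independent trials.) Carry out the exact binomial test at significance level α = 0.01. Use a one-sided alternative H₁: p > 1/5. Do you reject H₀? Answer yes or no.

Exact binomial: n=28, k=4, p₀=1/5=0.2000
P(X≥4) from Σ C(n,i)·p₀^i·(1−p₀)^(n−i)
p-value (one-sided, H₁ greater) = 0.83982
At α=0.01: p ≥ α → fail to reject H₀

reject H₀: no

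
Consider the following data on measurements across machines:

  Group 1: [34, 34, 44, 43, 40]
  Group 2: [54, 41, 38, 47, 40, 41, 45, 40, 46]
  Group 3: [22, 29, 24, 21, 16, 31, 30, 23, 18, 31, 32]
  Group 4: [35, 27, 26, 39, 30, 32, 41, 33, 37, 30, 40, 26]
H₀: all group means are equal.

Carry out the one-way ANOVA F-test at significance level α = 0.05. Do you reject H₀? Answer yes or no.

Group means [39.00, 43.56, 25.18, 33.00], grand mean 34.054
SSB = Σnᵢ(x̄ᵢ−x̄)² = 1814.033; SSW = ΣΣ(x−x̄ᵢ)² = 933.859
MSB = 1814.033/3 = 604.6778; MSW = 933.859/33 = 28.2987
F = MSB/MSW = 21.3677
df = (3, 33)
p-value (upper-tail) = 0.00000
At α=0.05: p < α → reject H₀

reject H₀: yes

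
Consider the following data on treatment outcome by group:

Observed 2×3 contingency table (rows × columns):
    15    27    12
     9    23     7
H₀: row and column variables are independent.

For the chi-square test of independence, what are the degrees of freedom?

degrees of freedom = 2

df = (r−1)(c−1) = (2−1)·(3−1) = 2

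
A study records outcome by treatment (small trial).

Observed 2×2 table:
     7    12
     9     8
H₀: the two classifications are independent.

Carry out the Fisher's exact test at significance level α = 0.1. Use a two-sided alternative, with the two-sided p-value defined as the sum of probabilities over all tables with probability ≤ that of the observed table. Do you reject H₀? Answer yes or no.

Margins: r₁=19, r₂=17, c₁=16, c₂=20, n=36
p_obs = C(19,7)·C(17,9)/C(36,16); sum pmf over tables with pmf ≤ p_obs
p-value (two-sided) = 0.50273
At α=0.1: p ≥ α → fail to reject H₀

reject H₀: no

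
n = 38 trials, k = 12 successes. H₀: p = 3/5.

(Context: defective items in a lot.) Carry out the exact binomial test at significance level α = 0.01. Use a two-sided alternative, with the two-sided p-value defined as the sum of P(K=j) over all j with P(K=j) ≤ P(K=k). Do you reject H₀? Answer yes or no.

Exact binomial: n=38, k=12, p₀=3/5=0.6000
P(X=j) = C(n,j)·p₀^j·(1−p₀)^(n−j); p = Σ P(X=j) over j with P(X=j) ≤ P(X=12)
p-value (two-sided) = 0.00068
At α=0.01: p < α → reject H₀

reject H₀: yes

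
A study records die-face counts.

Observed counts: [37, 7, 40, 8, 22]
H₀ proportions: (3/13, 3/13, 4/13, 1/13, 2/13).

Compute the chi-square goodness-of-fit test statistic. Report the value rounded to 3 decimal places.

test statistic = 20.409

n = 114; E_i = n·p_i = [26.31, 26.31, 35.08, 8.77, 17.54]
χ² = (37−26.31)²/26.31 + (7−26.31)²/26.31 + (40−35.08)²/35.08 + (8−8.77)²/8.77 + (22−17.54)²/17.54 = 20.4094
df = 4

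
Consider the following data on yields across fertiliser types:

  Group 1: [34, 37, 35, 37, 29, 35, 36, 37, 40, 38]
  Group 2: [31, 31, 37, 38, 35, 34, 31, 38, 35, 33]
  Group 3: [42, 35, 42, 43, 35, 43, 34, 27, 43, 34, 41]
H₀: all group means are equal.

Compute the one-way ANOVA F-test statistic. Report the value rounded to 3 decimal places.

Group means [35.80, 34.30, 38.09], grand mean 36.129
SSB = Σnᵢ(x̄ᵢ−x̄)² = 76.875; SSW = ΣΣ(x−x̄ᵢ)² = 434.609
MSB = 76.875/2 = 38.4374; MSW = 434.609/28 = 15.5218
F = MSB/MSW = 2.4764
df = (2, 28)

test statistic = 2.476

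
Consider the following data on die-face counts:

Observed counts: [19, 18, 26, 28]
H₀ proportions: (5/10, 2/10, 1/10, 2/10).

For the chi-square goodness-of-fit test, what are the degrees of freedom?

degrees of freedom = 3

df = k − 1 = 4 − 1 = 3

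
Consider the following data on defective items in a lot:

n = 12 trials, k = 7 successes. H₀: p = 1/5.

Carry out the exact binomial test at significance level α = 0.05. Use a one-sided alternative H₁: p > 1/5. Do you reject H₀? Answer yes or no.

Exact binomial: n=12, k=7, p₀=1/5=0.2000
P(X≥7) from Σ C(n,i)·p₀^i·(1−p₀)^(n−i)
p-value (one-sided, H₁ greater) = 0.00390
At α=0.05: p < α → reject H₀

reject H₀: yes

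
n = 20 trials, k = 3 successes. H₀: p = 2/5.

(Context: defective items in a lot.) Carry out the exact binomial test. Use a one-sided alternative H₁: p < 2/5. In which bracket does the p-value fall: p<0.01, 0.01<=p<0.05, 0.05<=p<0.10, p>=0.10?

p-value bracket: 0.01<=p<0.05

Exact binomial: n=20, k=3, p₀=2/5=0.4000
P(X≤3) from Σ C(n,i)·p₀^i·(1−p₀)^(n−i)
p-value (one-sided, H₁ less) = 0.01596
→ bracket: 0.01<=p<0.05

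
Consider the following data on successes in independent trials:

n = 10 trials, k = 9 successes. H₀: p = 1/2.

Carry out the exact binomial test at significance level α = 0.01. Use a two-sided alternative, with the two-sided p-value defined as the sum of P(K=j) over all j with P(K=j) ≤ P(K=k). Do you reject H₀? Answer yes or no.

reject H₀: no

Exact binomial: n=10, k=9, p₀=1/2=0.5000
P(X=j) = C(n,j)·p₀^j·(1−p₀)^(n−j); p = Σ P(X=j) over j with P(X=j) ≤ P(X=9)
p-value (two-sided) = 0.02148
At α=0.01: p ≥ α → fail to reject H₀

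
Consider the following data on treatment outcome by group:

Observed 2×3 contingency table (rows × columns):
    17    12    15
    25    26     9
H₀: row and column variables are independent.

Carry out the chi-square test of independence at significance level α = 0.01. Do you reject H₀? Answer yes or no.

reject H₀: no

Row totals [44, 60], col totals [42, 38, 24], n=104
χ² = (17−17.77)²/17.77 + (12−16.08)²/16.08 + (15−10.15)²/10.15 + (25−24.23)²/24.23 + (26−21.92)²/21.92 + (9−13.85)²/13.85 = 5.8588
df = 2
p-value (upper-tail) = 0.05343
At α=0.01: p ≥ α → fail to reject H₀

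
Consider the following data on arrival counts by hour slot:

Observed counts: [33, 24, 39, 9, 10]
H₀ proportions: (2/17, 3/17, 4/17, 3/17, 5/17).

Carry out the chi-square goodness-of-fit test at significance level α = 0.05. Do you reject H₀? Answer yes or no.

reject H₀: yes

n = 115; E_i = n·p_i = [13.53, 20.29, 27.06, 20.29, 33.82]
χ² = (33−13.53)²/13.53 + (24−20.29)²/20.29 + (39−27.06)²/27.06 + (9−20.29)²/20.29 + (10−33.82)²/33.82 = 57.0326
df = 4
p-value (upper-tail) = 0.00000
At α=0.05: p < α → reject H₀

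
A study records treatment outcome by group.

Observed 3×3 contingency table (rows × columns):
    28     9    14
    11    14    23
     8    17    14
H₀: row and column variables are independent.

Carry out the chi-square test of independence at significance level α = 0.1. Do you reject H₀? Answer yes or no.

reject H₀: yes

Row totals [51, 48, 39], col totals [47, 40, 51], n=138
χ² = (28−17.37)²/17.37 + (9−14.78)²/14.78 + (14−18.85)²/18.85 + (11−16.35)²/16.35 + (14−13.91)²/13.91 + (23−17.74)²/17.74 + (8−13.28)²/13.28 + (17−11.30)²/11.30 + (14−14.41)²/14.41 = 18.3076
df = 4
p-value (upper-tail) = 0.00107
At α=0.1: p < α → reject H₀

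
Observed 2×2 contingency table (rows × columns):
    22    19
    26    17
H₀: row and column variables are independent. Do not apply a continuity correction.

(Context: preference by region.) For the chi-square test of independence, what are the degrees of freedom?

degrees of freedom = 1

df = (r−1)(c−1) = (2−1)·(2−1) = 1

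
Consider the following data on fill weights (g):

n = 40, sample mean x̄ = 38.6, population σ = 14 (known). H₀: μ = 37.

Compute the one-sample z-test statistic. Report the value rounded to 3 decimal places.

SE = σ/√n = 14/√40 = 2.2136
z = (x̄−μ₀)/SE = (38.6−37)/2.2136 = 0.7228

test statistic = 0.723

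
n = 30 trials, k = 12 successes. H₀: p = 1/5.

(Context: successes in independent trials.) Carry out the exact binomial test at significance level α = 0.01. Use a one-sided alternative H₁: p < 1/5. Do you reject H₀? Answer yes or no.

Exact binomial: n=30, k=12, p₀=1/5=0.2000
P(X≤12) from Σ C(n,i)·p₀^i·(1−p₀)^(n−i)
p-value (one-sided, H₁ less) = 0.99689
At α=0.01: p ≥ α → fail to reject H₀

reject H₀: no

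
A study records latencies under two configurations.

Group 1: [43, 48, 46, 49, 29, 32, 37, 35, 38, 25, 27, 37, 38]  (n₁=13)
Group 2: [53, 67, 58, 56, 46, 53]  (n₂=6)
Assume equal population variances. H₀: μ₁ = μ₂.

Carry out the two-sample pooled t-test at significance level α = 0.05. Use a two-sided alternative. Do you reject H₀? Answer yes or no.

reject H₀: yes

x̄₁=37.231, s₁=7.748, n₁=13
x̄₂=55.500, s₂=6.950, n₂=6
s_p² = [12·7.748² + 5·6.950²]/17 = 56.5769
SE = √(s_p²·(1/13+1/6)) = 3.7124
t = (37.231−55.500)/3.7124 = -4.9212
df = 17
p-value (two-sided) = 0.00013
At α=0.05: p < α → reject H₀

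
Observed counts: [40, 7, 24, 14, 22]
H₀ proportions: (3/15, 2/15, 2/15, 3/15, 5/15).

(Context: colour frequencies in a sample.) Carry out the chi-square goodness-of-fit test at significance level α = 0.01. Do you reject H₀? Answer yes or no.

n = 107; E_i = n·p_i = [21.40, 14.27, 14.27, 21.40, 35.67]
χ² = (40−21.40)²/21.40 + (7−14.27)²/14.27 + (24−14.27)²/14.27 + (14−21.40)²/21.40 + (22−35.67)²/35.67 = 34.3037
df = 4
p-value (upper-tail) = 0.00000
At α=0.01: p < α → reject H₀

reject H₀: yes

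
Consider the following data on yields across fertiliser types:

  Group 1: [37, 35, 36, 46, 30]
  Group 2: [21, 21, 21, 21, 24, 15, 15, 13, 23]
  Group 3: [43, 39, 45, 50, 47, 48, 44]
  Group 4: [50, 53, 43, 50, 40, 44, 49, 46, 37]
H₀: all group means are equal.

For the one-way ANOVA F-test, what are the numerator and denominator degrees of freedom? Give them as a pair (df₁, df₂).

degrees of freedom = [3, 26]

k = 4 groups, N = 30 total
df = (k−1, N−k) = (4−1, 30−4) = (3, 26)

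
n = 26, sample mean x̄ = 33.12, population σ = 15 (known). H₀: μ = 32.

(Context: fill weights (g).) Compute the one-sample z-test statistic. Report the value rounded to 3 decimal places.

SE = σ/√n = 15/√26 = 2.9417
z = (x̄−μ₀)/SE = (33.12−32)/2.9417 = 0.3807

test statistic = 0.381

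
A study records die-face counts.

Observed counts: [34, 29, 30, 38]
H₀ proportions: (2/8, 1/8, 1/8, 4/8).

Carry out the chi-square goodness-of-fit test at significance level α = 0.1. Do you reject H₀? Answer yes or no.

reject H₀: yes

n = 131; E_i = n·p_i = [32.75, 16.38, 16.38, 65.50]
χ² = (34−32.75)²/32.75 + (29−16.38)²/16.38 + (30−16.38)²/16.38 + (38−65.50)²/65.50 = 32.6641
df = 3
p-value (upper-tail) = 0.00000
At α=0.1: p < α → reject H₀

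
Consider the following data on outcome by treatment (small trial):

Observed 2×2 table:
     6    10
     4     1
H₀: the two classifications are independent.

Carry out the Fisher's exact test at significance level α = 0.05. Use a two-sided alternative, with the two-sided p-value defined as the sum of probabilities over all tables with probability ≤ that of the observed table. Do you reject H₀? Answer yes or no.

Margins: r₁=16, r₂=5, c₁=10, c₂=11, n=21
p_obs = C(16,6)·C(5,4)/C(21,10); sum pmf over tables with pmf ≤ p_obs
p-value (two-sided) = 0.14861
At α=0.05: p ≥ α → fail to reject H₀

reject H₀: no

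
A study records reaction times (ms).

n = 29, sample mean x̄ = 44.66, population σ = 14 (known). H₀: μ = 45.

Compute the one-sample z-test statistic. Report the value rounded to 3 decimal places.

SE = σ/√n = 14/√29 = 2.5997
z = (x̄−μ₀)/SE = (44.66−45)/2.5997 = -0.1308

test statistic = -0.131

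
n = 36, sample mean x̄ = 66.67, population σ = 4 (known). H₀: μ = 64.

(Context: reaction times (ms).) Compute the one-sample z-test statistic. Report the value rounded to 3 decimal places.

test statistic = 4.005

SE = σ/√n = 4/√36 = 0.6667
z = (x̄−μ₀)/SE = (66.67−64)/0.6667 = 4.0050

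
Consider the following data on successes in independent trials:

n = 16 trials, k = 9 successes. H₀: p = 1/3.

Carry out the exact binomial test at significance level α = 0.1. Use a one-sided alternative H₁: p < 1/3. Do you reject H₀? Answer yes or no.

Exact binomial: n=16, k=9, p₀=1/3=0.3333
P(X≤9) from Σ C(n,i)·p₀^i·(1−p₀)^(n−i)
p-value (one-sided, H₁ less) = 0.98405
At α=0.1: p ≥ α → fail to reject H₀

reject H₀: no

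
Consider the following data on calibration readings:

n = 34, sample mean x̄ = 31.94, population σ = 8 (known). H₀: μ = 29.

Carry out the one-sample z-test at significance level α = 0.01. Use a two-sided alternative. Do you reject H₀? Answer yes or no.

SE = σ/√n = 8/√34 = 1.3720
z = (x̄−μ₀)/SE = (31.94−29)/1.3720 = 2.1429
p-value (two-sided) = 0.03212
At α=0.01: p ≥ α → fail to reject H₀

reject H₀: no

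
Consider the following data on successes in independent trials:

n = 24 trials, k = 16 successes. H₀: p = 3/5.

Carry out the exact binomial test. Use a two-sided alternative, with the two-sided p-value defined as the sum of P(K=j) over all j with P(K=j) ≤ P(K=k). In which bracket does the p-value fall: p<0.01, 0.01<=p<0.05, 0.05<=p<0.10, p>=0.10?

p-value bracket: p>=0.10

Exact binomial: n=24, k=16, p₀=3/5=0.6000
P(X=j) = C(n,j)·p₀^j·(1−p₀)^(n−j); p = Σ P(X=j) over j with P(X=j) ≤ P(X=16)
p-value (two-sided) = 0.54094
→ bracket: p>=0.10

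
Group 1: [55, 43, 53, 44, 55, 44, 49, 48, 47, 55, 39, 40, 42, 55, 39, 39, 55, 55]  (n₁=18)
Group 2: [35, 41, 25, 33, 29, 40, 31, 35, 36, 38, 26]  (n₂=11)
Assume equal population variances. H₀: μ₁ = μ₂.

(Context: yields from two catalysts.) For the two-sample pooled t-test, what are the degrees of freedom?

degrees of freedom = 27

df = n₁ + n₂ − 2 = 18 + 11 − 2 = 27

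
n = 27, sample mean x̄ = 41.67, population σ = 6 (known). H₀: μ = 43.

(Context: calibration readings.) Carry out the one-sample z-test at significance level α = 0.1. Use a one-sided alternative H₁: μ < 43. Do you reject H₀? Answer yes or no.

SE = σ/√n = 6/√27 = 1.1547
z = (x̄−μ₀)/SE = (41.67−43)/1.1547 = -1.1518
p-value (one-sided, H₁ less) = 0.12470
At α=0.1: p ≥ α → fail to reject H₀

reject H₀: no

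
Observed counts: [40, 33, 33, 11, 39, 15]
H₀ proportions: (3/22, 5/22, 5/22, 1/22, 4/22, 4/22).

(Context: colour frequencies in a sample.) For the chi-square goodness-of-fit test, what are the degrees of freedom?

degrees of freedom = 5

df = k − 1 = 6 − 1 = 5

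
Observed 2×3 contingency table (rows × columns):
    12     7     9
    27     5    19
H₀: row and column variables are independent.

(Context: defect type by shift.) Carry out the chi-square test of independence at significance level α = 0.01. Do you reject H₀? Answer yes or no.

Row totals [28, 51], col totals [39, 12, 28], n=79
χ² = (12−13.82)²/13.82 + (7−4.25)²/4.25 + (9−9.92)²/9.92 + (27−25.18)²/25.18 + (5−7.75)²/7.75 + (19−18.08)²/18.08 = 3.2536
df = 2
p-value (upper-tail) = 0.19656
At α=0.01: p ≥ α → fail to reject H₀

reject H₀: no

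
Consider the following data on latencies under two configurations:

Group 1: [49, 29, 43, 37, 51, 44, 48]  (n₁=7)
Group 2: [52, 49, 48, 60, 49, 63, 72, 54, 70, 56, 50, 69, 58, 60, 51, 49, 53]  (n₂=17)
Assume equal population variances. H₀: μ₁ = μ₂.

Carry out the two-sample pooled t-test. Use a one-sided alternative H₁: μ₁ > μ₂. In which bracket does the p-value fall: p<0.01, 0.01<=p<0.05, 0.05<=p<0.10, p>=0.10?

p-value bracket: p>=0.10

x̄₁=43.000, s₁=7.724, n₁=7
x̄₂=56.647, s₂=7.905, n₂=17
s_p² = [6·7.724² + 16·7.905²]/22 = 61.7219
SE = √(s_p²·(1/7+1/17)) = 3.5282
t = (43.000−56.647)/3.5282 = -3.8680
df = 22
p-value (one-sided, H₁ greater) = 0.99958
→ bracket: p>=0.10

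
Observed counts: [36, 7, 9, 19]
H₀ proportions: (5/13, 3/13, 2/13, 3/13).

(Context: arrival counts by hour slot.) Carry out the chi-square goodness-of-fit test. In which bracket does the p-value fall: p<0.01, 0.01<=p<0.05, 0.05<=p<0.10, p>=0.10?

p-value bracket: 0.01<=p<0.05

n = 71; E_i = n·p_i = [27.31, 16.38, 10.92, 16.38]
χ² = (36−27.31)²/27.31 + (7−16.38)²/16.38 + (9−10.92)²/10.92 + (19−16.38)²/16.38 = 8.8981
df = 3
p-value (upper-tail) = 0.03068
→ bracket: 0.01<=p<0.05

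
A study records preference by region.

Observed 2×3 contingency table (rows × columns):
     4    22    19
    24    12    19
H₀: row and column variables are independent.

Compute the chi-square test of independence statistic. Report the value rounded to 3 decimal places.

test statistic = 16.391

Row totals [45, 55], col totals [28, 34, 38], n=100
χ² = (4−12.60)²/12.60 + (22−15.30)²/15.30 + (19−17.10)²/17.10 + (24−15.40)²/15.40 + (12−18.70)²/18.70 + (19−20.90)²/20.90 = 16.3908
df = 2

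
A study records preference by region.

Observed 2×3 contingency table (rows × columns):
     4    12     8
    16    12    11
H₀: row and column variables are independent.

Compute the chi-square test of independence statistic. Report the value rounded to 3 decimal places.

test statistic = 4.349

Row totals [24, 39], col totals [20, 24, 19], n=63
χ² = (4−7.62)²/7.62 + (12−9.14)²/9.14 + (8−7.24)²/7.24 + (16−12.38)²/12.38 + (12−14.86)²/14.86 + (11−11.76)²/11.76 = 4.3488
df = 2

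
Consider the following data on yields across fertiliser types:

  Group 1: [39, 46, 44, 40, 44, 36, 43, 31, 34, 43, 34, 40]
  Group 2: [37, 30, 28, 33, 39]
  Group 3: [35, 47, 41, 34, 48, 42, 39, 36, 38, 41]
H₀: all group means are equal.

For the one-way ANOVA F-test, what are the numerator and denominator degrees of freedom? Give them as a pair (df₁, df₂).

degrees of freedom = [2, 24]

k = 3 groups, N = 27 total
df = (k−1, N−k) = (3−1, 27−3) = (2, 24)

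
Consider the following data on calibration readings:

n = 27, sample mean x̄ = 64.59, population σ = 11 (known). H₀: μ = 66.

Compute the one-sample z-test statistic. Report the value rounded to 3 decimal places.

SE = σ/√n = 11/√27 = 2.1170
z = (x̄−μ₀)/SE = (64.59−66)/2.1170 = -0.6661

test statistic = -0.666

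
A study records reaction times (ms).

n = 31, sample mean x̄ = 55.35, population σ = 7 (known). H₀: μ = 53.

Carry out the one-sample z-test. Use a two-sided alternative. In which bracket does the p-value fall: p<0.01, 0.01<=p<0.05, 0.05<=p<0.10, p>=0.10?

SE = σ/√n = 7/√31 = 1.2572
z = (x̄−μ₀)/SE = (55.35−53)/1.2572 = 1.8692
p-value (two-sided) = 0.06160
→ bracket: 0.05<=p<0.10

p-value bracket: 0.05<=p<0.10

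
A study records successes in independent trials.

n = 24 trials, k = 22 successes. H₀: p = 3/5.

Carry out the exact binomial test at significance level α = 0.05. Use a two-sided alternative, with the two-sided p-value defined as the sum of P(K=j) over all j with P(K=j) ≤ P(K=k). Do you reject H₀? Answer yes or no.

Exact binomial: n=24, k=22, p₀=3/5=0.6000
P(X=j) = C(n,j)·p₀^j·(1−p₀)^(n−j); p = Σ P(X=j) over j with P(X=j) ≤ P(X=22)
p-value (two-sided) = 0.00120
At α=0.05: p < α → reject H₀

reject H₀: yes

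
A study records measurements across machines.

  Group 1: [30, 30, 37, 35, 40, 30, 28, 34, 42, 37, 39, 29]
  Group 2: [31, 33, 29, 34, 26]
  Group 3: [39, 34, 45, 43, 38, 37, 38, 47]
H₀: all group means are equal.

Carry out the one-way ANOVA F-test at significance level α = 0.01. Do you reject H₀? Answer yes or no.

Group means [34.25, 30.60, 40.12], grand mean 35.400
SSB = Σnᵢ(x̄ᵢ−x̄)² = 309.675; SSW = ΣΣ(x−x̄ᵢ)² = 430.325
MSB = 309.675/2 = 154.8375; MSW = 430.325/22 = 19.5602
F = MSB/MSW = 7.9159
df = (2, 22)
p-value (upper-tail) = 0.00257
At α=0.01: p < α → reject H₀

reject H₀: yes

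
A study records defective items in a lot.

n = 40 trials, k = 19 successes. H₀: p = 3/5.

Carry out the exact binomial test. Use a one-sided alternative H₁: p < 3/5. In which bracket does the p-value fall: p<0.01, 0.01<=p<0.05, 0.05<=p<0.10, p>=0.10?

p-value bracket: 0.05<=p<0.10

Exact binomial: n=40, k=19, p₀=3/5=0.6000
P(X≤19) from Σ C(n,i)·p₀^i·(1−p₀)^(n−i)
p-value (one-sided, H₁ less) = 0.07435
→ bracket: 0.05<=p<0.10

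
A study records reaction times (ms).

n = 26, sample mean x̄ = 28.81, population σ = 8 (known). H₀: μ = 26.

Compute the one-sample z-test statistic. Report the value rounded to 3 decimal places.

test statistic = 1.791

SE = σ/√n = 8/√26 = 1.5689
z = (x̄−μ₀)/SE = (28.81−26)/1.5689 = 1.7910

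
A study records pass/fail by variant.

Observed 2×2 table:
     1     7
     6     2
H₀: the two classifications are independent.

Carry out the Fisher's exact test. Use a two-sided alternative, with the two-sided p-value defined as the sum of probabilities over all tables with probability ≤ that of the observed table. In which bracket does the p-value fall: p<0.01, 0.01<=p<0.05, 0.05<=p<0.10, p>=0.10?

p-value bracket: 0.01<=p<0.05

Margins: r₁=8, r₂=8, c₁=7, c₂=9, n=16
p_obs = C(8,1)·C(8,6)/C(16,7); sum pmf over tables with pmf ≤ p_obs
p-value (two-sided) = 0.04056
→ bracket: 0.01<=p<0.05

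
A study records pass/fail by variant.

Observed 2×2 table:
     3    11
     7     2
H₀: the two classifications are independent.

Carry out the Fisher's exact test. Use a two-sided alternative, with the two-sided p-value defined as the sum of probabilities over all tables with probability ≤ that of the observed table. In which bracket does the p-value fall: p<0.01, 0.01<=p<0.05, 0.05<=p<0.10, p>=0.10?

p-value bracket: 0.01<=p<0.05

Margins: r₁=14, r₂=9, c₁=10, c₂=13, n=23
p_obs = C(14,3)·C(9,7)/C(23,10); sum pmf over tables with pmf ≤ p_obs
p-value (two-sided) = 0.01306
→ bracket: 0.01<=p<0.05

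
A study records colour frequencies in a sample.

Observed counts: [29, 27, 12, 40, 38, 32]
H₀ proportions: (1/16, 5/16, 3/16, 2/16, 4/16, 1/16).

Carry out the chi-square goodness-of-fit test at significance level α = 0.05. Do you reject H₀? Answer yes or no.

n = 178; E_i = n·p_i = [11.12, 55.62, 33.38, 22.25, 44.50, 11.12]
χ² = (29−11.12)²/11.12 + (27−55.62)²/55.62 + (12−33.38)²/33.38 + (40−22.25)²/22.25 + (38−44.50)²/44.50 + (32−11.12)²/11.12 = 111.4202
df = 5
p-value (upper-tail) = 0.00000
At α=0.05: p < α → reject H₀

reject H₀: yes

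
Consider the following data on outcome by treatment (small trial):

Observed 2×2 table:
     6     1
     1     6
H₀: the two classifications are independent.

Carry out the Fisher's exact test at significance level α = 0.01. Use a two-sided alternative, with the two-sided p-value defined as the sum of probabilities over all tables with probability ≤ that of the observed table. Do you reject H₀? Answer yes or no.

Margins: r₁=7, r₂=7, c₁=7, c₂=7, n=14
p_obs = C(7,6)·C(7,1)/C(14,7); sum pmf over tables with pmf ≤ p_obs
p-value (two-sided) = 0.02914
At α=0.01: p ≥ α → fail to reject H₀

reject H₀: no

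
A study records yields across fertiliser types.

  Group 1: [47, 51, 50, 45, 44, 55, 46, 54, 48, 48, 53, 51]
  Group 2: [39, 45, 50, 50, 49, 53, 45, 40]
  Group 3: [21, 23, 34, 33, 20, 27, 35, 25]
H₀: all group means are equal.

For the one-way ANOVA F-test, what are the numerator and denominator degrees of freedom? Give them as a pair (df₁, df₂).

degrees of freedom = [2, 25]

k = 3 groups, N = 28 total
df = (k−1, N−k) = (3−1, 28−3) = (2, 25)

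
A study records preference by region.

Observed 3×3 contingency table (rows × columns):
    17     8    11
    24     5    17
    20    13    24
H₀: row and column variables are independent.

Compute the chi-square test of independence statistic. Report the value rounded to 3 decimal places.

Row totals [36, 46, 57], col totals [61, 26, 52], n=139
χ² = (17−15.80)²/15.80 + (8−6.73)²/6.73 + (11−13.47)²/13.47 + (24−20.19)²/20.19 + (5−8.60)²/8.60 + (17−17.21)²/17.21 + (20−25.01)²/25.01 + (13−10.66)²/10.66 + (24−21.32)²/21.32 = 4.8680
df = 4

test statistic = 4.868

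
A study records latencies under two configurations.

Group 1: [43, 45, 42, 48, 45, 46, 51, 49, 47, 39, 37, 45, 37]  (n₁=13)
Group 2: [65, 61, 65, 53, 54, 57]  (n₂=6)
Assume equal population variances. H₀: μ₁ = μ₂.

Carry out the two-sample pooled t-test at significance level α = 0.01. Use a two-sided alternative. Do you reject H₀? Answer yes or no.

reject H₀: yes

x̄₁=44.154, s₁=4.413, n₁=13
x̄₂=59.167, s₂=5.307, n₂=6
s_p² = [12·4.413² + 5·5.307²]/17 = 22.0309
SE = √(s_p²·(1/13+1/6)) = 2.3166
t = (44.154−59.167)/2.3166 = -6.4806
df = 17
p-value (two-sided) = 0.00001
At α=0.01: p < α → reject H₀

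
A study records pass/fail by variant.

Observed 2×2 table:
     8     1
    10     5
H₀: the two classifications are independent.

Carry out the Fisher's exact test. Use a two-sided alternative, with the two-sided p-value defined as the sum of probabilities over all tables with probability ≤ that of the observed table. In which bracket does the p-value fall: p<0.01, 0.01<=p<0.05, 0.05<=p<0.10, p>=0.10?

p-value bracket: p>=0.10

Margins: r₁=9, r₂=15, c₁=18, c₂=6, n=24
p_obs = C(9,8)·C(15,10)/C(24,18); sum pmf over tables with pmf ≤ p_obs
p-value (two-sided) = 0.35095
→ bracket: p>=0.10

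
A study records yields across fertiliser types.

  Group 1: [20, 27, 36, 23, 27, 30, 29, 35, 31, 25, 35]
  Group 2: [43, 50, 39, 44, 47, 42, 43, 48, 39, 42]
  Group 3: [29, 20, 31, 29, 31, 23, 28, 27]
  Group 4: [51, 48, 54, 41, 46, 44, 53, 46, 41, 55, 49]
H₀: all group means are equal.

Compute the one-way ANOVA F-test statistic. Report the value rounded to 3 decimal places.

Group means [28.91, 43.70, 27.25, 48.00], grand mean 37.525
SSB = Σnᵢ(x̄ᵢ−x̄)² = 3249.466; SSW = ΣΣ(x−x̄ᵢ)² = 734.509
MSB = 3249.466/3 = 1083.1553; MSW = 734.509/36 = 20.4030
F = MSB/MSW = 53.0880
df = (3, 36)

test statistic = 53.088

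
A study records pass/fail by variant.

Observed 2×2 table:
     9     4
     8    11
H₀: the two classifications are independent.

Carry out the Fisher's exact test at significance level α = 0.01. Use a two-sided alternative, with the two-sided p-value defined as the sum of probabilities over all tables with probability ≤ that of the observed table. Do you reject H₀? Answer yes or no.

reject H₀: no

Margins: r₁=13, r₂=19, c₁=17, c₂=15, n=32
p_obs = C(13,9)·C(19,8)/C(32,17); sum pmf over tables with pmf ≤ p_obs
p-value (two-sided) = 0.16574
At α=0.01: p ≥ α → fail to reject H₀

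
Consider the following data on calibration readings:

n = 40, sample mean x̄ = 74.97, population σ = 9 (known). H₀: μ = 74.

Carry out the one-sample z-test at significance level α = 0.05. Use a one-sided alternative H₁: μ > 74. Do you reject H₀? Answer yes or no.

reject H₀: no

SE = σ/√n = 9/√40 = 1.4230
z = (x̄−μ₀)/SE = (74.97−74)/1.4230 = 0.6816
p-value (one-sided, H₁ greater) = 0.24773
At α=0.05: p ≥ α → fail to reject H₀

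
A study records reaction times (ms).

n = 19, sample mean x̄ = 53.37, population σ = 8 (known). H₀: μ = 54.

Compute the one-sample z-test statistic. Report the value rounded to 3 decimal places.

SE = σ/√n = 8/√19 = 1.8353
z = (x̄−μ₀)/SE = (53.37−54)/1.8353 = -0.3433

test statistic = -0.343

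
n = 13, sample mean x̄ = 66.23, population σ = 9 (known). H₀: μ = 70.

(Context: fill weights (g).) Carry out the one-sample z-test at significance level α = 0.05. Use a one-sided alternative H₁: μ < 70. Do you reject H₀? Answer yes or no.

SE = σ/√n = 9/√13 = 2.4962
z = (x̄−μ₀)/SE = (66.23−70)/2.4962 = -1.5103
p-value (one-sided, H₁ less) = 0.06548
At α=0.05: p ≥ α → fail to reject H₀

reject H₀: no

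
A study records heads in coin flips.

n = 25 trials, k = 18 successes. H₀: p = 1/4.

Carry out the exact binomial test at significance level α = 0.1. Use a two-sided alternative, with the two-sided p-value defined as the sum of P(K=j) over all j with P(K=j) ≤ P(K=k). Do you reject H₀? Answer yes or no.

Exact binomial: n=25, k=18, p₀=1/4=0.2500
P(X=j) = C(n,j)·p₀^j·(1−p₀)^(n−j); p = Σ P(X=j) over j with P(X=j) ≤ P(X=18)
p-value (two-sided) = 0.00000
At α=0.1: p < α → reject H₀

reject H₀: yes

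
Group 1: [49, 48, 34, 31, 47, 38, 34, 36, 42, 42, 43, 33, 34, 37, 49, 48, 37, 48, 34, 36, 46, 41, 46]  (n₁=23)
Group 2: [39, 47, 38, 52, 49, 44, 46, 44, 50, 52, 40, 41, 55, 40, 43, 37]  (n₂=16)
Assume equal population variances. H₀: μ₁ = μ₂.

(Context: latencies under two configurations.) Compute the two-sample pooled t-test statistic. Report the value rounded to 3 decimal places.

x̄₁=40.565, s₁=6.081, n₁=23
x̄₂=44.812, s₂=5.564, n₂=16
s_p² = [22·6.081² + 15·5.564²]/37 = 34.5430
SE = √(s_p²·(1/23+1/16)) = 1.9133
t = (40.565−44.812)/1.9133 = -2.2198
df = 37

test statistic = -2.220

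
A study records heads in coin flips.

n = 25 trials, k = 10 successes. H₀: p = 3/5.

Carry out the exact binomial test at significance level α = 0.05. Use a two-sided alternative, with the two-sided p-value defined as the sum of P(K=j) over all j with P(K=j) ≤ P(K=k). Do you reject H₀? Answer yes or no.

Exact binomial: n=25, k=10, p₀=3/5=0.6000
P(X=j) = C(n,j)·p₀^j·(1−p₀)^(n−j); p = Σ P(X=j) over j with P(X=j) ≤ P(X=10)
p-value (two-sided) = 0.06375
At α=0.05: p ≥ α → fail to reject H₀

reject H₀: no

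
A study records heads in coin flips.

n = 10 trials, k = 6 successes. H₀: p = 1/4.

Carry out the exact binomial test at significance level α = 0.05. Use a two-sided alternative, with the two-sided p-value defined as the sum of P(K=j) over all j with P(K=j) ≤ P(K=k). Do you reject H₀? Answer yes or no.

Exact binomial: n=10, k=6, p₀=1/4=0.2500
P(X=j) = C(n,j)·p₀^j·(1−p₀)^(n−j); p = Σ P(X=j) over j with P(X=j) ≤ P(X=6)
p-value (two-sided) = 0.01973
At α=0.05: p < α → reject H₀

reject H₀: yes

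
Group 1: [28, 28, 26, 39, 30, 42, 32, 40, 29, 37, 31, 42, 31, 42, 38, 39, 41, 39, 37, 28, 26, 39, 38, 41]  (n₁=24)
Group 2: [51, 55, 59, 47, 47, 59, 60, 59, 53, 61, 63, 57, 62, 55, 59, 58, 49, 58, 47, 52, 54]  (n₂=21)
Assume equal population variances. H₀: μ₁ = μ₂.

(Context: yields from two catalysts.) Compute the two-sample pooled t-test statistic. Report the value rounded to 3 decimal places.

x̄₁=35.125, s₁=5.690, n₁=24
x̄₂=55.476, s₂=5.066, n₂=21
s_p² = [23·5.690² + 20·5.066²]/43 = 29.2526
SE = √(s_p²·(1/24+1/21)) = 1.6161
t = (35.125−55.476)/1.6161 = -12.5926
df = 43

test statistic = -12.593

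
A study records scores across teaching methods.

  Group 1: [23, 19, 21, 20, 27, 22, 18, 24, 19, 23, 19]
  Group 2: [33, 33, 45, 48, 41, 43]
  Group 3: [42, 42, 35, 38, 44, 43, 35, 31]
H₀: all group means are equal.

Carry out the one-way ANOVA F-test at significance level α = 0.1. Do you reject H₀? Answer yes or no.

reject H₀: yes

Group means [21.36, 40.50, 38.75], grand mean 31.520
SSB = Σnᵢ(x̄ᵢ−x̄)² = 2036.695; SSW = ΣΣ(x−x̄ᵢ)² = 425.545
MSB = 2036.695/2 = 1018.3473; MSW = 425.545/22 = 19.3430
F = MSB/MSW = 52.6469
df = (2, 22)
p-value (upper-tail) = 0.00000
At α=0.1: p < α → reject H₀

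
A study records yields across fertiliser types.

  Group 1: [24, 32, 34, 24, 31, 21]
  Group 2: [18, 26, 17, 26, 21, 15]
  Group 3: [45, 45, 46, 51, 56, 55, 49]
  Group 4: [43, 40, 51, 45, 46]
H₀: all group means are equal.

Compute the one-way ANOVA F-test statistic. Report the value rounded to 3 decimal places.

Group means [27.67, 20.50, 49.57, 45.00], grand mean 35.875
SSB = Σnᵢ(x̄ᵢ−x̄)² = 3552.077; SSW = ΣΣ(x−x̄ᵢ)² = 444.548
MSB = 3552.077/3 = 1184.0258; MSW = 444.548/20 = 22.2274
F = MSB/MSW = 53.2688
df = (3, 20)

test statistic = 53.269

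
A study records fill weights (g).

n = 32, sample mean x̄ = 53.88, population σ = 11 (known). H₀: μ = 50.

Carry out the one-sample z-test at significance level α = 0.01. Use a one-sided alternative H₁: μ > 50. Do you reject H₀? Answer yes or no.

reject H₀: no

SE = σ/√n = 11/√32 = 1.9445
z = (x̄−μ₀)/SE = (53.88−50)/1.9445 = 1.9953
p-value (one-sided, H₁ greater) = 0.02300
At α=0.01: p ≥ α → fail to reject H₀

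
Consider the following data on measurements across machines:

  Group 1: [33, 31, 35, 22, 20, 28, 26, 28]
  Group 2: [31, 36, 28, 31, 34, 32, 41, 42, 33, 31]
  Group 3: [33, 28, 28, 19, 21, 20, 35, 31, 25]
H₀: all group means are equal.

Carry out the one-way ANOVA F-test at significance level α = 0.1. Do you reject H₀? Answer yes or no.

Group means [27.88, 33.90, 26.67], grand mean 29.704
SSB = Σnᵢ(x̄ᵢ−x̄)² = 285.855; SSW = ΣΣ(x−x̄ᵢ)² = 641.775
MSB = 285.855/2 = 142.9273; MSW = 641.775/24 = 26.7406
F = MSB/MSW = 5.3450
df = (2, 24)
p-value (upper-tail) = 0.01203
At α=0.1: p < α → reject H₀

reject H₀: yes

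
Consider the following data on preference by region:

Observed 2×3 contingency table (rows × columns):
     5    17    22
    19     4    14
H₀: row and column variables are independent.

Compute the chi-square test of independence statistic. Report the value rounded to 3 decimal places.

Row totals [44, 37], col totals [24, 21, 36], n=81
χ² = (5−13.04)²/13.04 + (17−11.41)²/11.41 + (22−19.56)²/19.56 + (19−10.96)²/10.96 + (4−9.59)²/9.59 + (14−16.44)²/16.44 = 17.5180
df = 2

test statistic = 17.518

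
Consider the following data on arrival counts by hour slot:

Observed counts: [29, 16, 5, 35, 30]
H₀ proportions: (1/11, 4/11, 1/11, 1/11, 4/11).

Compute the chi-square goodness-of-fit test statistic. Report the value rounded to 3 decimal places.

test statistic = 112.652

n = 115; E_i = n·p_i = [10.45, 41.82, 10.45, 10.45, 41.82]
χ² = (29−10.45)²/10.45 + (16−41.82)²/41.82 + (5−10.45)²/10.45 + (35−10.45)²/10.45 + (30−41.82)²/41.82 = 112.6522
df = 4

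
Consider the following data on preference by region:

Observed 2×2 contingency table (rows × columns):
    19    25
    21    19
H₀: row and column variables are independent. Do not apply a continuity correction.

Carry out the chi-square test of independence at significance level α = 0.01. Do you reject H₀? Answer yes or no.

reject H₀: no

Row totals [44, 40], col totals [40, 44], n=84
χ² = (19−20.95)²/20.95 + (25−23.05)²/23.05 + (21−19.05)²/19.05 + (19−20.95)²/20.95 = 0.7294
df = 1
p-value (upper-tail) = 0.39309
At α=0.01: p ≥ α → fail to reject H₀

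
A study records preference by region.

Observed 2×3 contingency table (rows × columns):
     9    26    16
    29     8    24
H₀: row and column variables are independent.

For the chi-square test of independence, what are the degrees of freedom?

degrees of freedom = 2

df = (r−1)(c−1) = (2−1)·(3−1) = 2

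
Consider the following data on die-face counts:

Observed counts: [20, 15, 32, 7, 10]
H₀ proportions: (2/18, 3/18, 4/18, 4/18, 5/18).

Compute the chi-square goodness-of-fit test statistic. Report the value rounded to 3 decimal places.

test statistic = 36.696

n = 84; E_i = n·p_i = [9.33, 14.00, 18.67, 18.67, 23.33]
χ² = (20−9.33)²/9.33 + (15−14.00)²/14.00 + (32−18.67)²/18.67 + (7−18.67)²/18.67 + (10−23.33)²/23.33 = 36.6964
df = 4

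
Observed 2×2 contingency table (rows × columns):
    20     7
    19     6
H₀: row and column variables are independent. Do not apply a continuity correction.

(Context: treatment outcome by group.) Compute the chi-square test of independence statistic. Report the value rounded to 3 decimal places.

Row totals [27, 25], col totals [39, 13], n=52
χ² = (20−20.25)²/20.25 + (7−6.75)²/6.75 + (19−18.75)²/18.75 + (6−6.25)²/6.25 = 0.0257
df = 1

test statistic = 0.026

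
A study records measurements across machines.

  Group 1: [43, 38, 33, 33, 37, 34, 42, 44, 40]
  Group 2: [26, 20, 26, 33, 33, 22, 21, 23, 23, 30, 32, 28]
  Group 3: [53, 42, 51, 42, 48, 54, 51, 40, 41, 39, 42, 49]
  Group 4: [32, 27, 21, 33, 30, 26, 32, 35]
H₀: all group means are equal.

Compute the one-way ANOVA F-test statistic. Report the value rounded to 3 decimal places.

Group means [38.22, 26.42, 46.00, 29.50], grand mean 35.341
SSB = Σnᵢ(x̄ᵢ−x̄)² = 2666.747; SSW = ΣΣ(x−x̄ᵢ)² = 874.472
MSB = 2666.747/3 = 888.9158; MSW = 874.472/37 = 23.6344
F = MSB/MSW = 37.6111
df = (3, 37)

test statistic = 37.611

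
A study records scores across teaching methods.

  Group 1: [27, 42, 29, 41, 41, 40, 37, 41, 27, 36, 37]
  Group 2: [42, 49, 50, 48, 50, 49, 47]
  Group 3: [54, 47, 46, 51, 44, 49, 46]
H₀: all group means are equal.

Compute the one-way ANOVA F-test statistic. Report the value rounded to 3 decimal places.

Group means [36.18, 47.86, 48.14], grand mean 42.800
SSB = Σnᵢ(x̄ᵢ−x̄)² = 860.649; SSW = ΣΣ(x−x̄ᵢ)² = 457.351
MSB = 860.649/2 = 430.3247; MSW = 457.351/22 = 20.7887
F = MSB/MSW = 20.7000
df = (2, 22)

test statistic = 20.700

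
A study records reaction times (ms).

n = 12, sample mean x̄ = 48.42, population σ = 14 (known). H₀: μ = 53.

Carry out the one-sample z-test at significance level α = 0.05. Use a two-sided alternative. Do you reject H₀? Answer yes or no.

reject H₀: no

SE = σ/√n = 14/√12 = 4.0415
z = (x̄−μ₀)/SE = (48.42−53)/4.0415 = -1.1333
p-value (two-sided) = 0.25711
At α=0.05: p ≥ α → fail to reject H₀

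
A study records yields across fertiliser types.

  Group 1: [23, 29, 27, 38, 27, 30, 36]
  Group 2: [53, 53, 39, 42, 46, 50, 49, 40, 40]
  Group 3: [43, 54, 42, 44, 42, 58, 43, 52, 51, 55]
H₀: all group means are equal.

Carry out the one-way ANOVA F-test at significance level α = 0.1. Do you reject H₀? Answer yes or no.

Group means [30.00, 45.78, 48.40], grand mean 42.538
SSB = Σnᵢ(x̄ᵢ−x̄)² = 1538.506; SSW = ΣΣ(x−x̄ᵢ)² = 773.956
MSB = 1538.506/2 = 769.2530; MSW = 773.956/23 = 33.6502
F = MSB/MSW = 22.8603
df = (2, 23)
p-value (upper-tail) = 0.00000
At α=0.1: p < α → reject H₀

reject H₀: yes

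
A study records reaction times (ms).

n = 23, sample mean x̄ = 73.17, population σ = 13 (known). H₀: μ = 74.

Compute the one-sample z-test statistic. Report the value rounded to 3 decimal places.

SE = σ/√n = 13/√23 = 2.7107
z = (x̄−μ₀)/SE = (73.17−74)/2.7107 = -0.3062

test statistic = -0.306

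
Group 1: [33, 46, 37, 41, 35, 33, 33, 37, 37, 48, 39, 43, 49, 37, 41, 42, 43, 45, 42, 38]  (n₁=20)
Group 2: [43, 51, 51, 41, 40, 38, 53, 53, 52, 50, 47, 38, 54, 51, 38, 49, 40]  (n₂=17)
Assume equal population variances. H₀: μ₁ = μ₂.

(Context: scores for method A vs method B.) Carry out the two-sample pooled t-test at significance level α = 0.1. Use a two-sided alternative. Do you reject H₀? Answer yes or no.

x̄₁=39.950, s₁=4.850, n₁=20
x̄₂=46.412, s₂=6.094, n₂=17
s_p² = [19·4.850² + 16·6.094²]/35 = 29.7448
SE = √(s_p²·(1/20+1/17)) = 1.7991
t = (39.950−46.412)/1.7991 = -3.5916
df = 35
p-value (two-sided) = 0.00100
At α=0.1: p < α → reject H₀

reject H₀: yes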